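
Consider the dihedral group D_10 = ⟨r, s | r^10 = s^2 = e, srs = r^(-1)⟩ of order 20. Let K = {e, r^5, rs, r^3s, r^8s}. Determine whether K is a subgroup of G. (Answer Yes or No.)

Closure fails: r^5 · rs = r^6s ∉ K. So K is not a subgroup.

No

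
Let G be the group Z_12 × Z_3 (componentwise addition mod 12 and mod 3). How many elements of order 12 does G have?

16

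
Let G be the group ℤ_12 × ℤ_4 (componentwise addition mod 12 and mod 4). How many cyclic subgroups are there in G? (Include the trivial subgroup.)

20

Each element a generates a cyclic subgroup ⟨a⟩; distinct elements may generate the same one (a cyclic group of order d has φ(d) generators).
Cyclic subgroups by order — order 1: 1; order 2: 3; order 3: 1; order 4: 6; order 6: 3; order 12: 6.
Total: 20.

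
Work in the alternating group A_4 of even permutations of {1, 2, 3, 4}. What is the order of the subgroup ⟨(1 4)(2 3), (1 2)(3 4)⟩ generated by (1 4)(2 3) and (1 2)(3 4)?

4

|⟨(1 4)(2 3)⟩| = 2 and |⟨(1 2)(3 4)⟩| = 2, so |H| is a multiple of lcm(2, 2) = 2 and divides |G| = 12.
Closing under the operation: H = {e, (1 2)(3 4), (1 3)(2 4), (1 4)(2 3)}, so |H| = 4.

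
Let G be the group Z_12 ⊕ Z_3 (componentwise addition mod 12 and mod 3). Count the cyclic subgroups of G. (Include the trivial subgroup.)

A cyclic subgroup of order d is generated by each of its φ(d) elements of order d, so the cyclic subgroups of order d number (#elements of order d)/φ(d).
Cyclic subgroups by order — order 1: 1; order 2: 1; order 3: 4; order 4: 1; order 6: 4; order 12: 4.
Total: 15.

15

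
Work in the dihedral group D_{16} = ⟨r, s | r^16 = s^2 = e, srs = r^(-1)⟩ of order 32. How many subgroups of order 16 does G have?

|G| = 32 and 16 | 32, so subgroups of order 16 are possible by Lagrange.
The subgroups of order 16 are: {e, r, r^2, r^3, r^4, r^5, r^6, r^7, r^8, r^9, r^10, r^11, r^12, r^13, r^14, r^15}; {e, r^2, r^4, r^6, r^8, r^10, r^12, r^14, s, r^2s, r^4s, r^6s, r^8s, r^10s, r^12s, r^14s}; {e, r^2, r^4, r^6, r^8, r^10, r^12, r^14, rs, r^3s, r^5s, r^7s, r^9s, r^11s, r^13s, r^15s}.
So G has 3 subgroups of order 16.

3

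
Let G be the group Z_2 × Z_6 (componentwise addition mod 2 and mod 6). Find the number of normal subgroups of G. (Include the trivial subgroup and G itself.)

G is abelian, so every subgroup is normal.
G has 10 subgroups in total, hence 10 normal subgroups.

10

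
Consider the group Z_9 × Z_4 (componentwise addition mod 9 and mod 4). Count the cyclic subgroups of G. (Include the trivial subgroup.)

Each element a generates a cyclic subgroup ⟨a⟩; distinct elements may generate the same one (a cyclic group of order d has φ(d) generators).
Cyclic subgroups by order — order 1: 1; order 2: 1; order 3: 1; order 4: 1; order 6: 1; order 9: 1; order 12: 1; order 18: 1; order 36: 1.
Total: 9.

9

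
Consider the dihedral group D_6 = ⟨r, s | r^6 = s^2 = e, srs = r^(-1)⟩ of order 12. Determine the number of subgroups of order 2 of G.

7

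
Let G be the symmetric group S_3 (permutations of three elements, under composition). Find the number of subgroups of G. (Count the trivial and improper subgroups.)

6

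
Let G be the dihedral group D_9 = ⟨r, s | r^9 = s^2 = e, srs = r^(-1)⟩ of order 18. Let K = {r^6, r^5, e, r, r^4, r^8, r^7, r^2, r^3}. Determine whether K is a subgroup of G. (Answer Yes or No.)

|K| = 9 divides |G| = 18, consistent with Lagrange.
K contains the identity, every element's inverse is in K, and K is closed under ·: it is a subgroup.
In fact K = ⟨r^4⟩.

Yes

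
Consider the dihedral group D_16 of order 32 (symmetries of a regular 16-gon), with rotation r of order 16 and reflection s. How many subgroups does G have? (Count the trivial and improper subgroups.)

36

|G| = 32, so by Lagrange every subgroup order divides 32. Divisors: 1, 2, 4, 8, 16, 32.
Subgroups by order — order 1: 1; order 2: 17; order 4: 9; order 8: 5; order 16: 3; order 32: 1.
Total: 1 + 17 + 9 + 5 + 3 + 1 = 36.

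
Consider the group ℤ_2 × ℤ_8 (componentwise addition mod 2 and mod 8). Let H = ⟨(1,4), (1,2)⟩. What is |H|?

|⟨(1,4)⟩| = 2 and |⟨(1,2)⟩| = 4, so |H| is a multiple of lcm(2, 4) = 4 and divides |G| = 16.
Closing under the operation: H = {(0,0), (0,2), (0,4), (0,6), (1,0), (1,2), (1,4), (1,6)}, so |H| = 8.

8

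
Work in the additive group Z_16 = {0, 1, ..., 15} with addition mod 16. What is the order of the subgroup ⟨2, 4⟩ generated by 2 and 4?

|⟨2⟩| = 8 and |⟨4⟩| = 4, so |H| is a multiple of lcm(8, 4) = 8 and divides |G| = 16.
Closing under the operation: H = {0, 2, 4, 6, 8, 10, 12, 14}, so |H| = 8.

8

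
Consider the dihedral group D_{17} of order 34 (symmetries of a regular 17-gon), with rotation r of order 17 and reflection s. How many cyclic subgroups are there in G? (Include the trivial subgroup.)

Group the elements of G by the cyclic subgroup they generate; each cyclic subgroup of order d accounts for φ(d) elements.
Cyclic subgroups by order — order 1: 1; order 2: 17; order 17: 1.
Total: 19.

19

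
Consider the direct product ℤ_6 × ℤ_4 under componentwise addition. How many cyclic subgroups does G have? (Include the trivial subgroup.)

Each element a generates a cyclic subgroup ⟨a⟩; distinct elements may generate the same one (a cyclic group of order d has φ(d) generators).
Cyclic subgroups by order — order 1: 1; order 2: 3; order 3: 1; order 4: 2; order 6: 3; order 12: 2.
Total: 12.

12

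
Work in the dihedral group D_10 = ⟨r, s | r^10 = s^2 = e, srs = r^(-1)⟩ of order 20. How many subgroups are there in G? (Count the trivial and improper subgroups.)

|G| = 20, so by Lagrange every subgroup order divides 20. Divisors: 1, 2, 4, 5, 10, 20.
Subgroups by order — order 1: 1; order 2: 11; order 4: 5; order 5: 1; order 10: 3; order 20: 1.
Total: 1 + 11 + 5 + 1 + 3 + 1 = 22.

22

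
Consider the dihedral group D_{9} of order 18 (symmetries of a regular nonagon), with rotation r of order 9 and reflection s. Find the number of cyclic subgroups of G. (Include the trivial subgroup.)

A cyclic subgroup of order d is generated by each of its φ(d) elements of order d, so the cyclic subgroups of order d number (#elements of order d)/φ(d).
Cyclic subgroups by order — order 1: 1; order 2: 9; order 3: 1; order 9: 1.
Total: 12.

12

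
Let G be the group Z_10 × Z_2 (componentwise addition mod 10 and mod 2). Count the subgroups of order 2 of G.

3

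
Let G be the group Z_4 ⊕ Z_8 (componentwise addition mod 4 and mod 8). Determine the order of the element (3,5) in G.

8

The order of (3,5) in Z_4 × Z_8 is lcm(ord(3) in Z_4, ord(5) in Z_8).
ord(3) = 4 and ord(5) = 8, so |⟨(3,5)⟩| = lcm(4, 8) = 8.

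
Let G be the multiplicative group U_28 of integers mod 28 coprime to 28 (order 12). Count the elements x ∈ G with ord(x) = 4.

No element of G has order 4 (even though 4 | 12).

0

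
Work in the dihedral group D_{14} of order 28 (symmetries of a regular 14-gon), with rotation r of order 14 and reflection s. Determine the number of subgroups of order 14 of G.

|G| = 28 and 14 | 28, so subgroups of order 14 are possible by Lagrange.
The subgroups of order 14 are: {e, r, r^2, r^3, r^4, r^5, r^6, r^7, r^8, r^9, r^10, r^11, r^12, r^13}; {e, r^2, r^4, r^6, r^8, r^10, r^12, s, r^2s, r^4s, r^6s, r^8s, r^10s, r^12s}; {e, r^2, r^4, r^6, r^8, r^10, r^12, rs, r^3s, r^5s, r^7s, r^9s, r^11s, r^13s}.
So G has 3 subgroups of order 14.

3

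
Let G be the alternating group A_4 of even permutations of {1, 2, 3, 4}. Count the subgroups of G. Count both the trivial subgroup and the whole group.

10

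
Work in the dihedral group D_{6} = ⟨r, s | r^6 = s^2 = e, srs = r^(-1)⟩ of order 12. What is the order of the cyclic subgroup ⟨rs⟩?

Computing powers of rs: the smallest k with (rs)^k = e is k = 2.

2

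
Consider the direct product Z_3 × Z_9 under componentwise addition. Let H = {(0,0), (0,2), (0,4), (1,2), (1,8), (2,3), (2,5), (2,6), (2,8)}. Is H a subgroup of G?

(1,2) ∈ H but its inverse (2,7) ∉ H, so H is not a subgroup.

No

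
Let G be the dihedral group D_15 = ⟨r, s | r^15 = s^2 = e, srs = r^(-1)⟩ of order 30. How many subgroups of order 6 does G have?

|G| = 30 and 6 | 30, so subgroups of order 6 are possible by Lagrange.
The subgroups of order 6 are: {e, r^5, r^10, s, r^5s, r^10s}; {e, r^5, r^10, rs, r^6s, r^11s}; {e, r^5, r^10, r^2s, r^7s, r^12s}; {e, r^5, r^10, r^3s, r^8s, r^13s}; … (5 in all).
So G has 5 subgroups of order 6.

5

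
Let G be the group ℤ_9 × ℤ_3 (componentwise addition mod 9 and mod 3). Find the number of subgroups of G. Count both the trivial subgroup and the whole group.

|G| = 27, so by Lagrange every subgroup order divides 27. Divisors: 1, 3, 9, 27.
Subgroups by order — order 1: 1; order 3: 4; order 9: 4; order 27: 1.
Total: 1 + 4 + 4 + 1 = 10.

10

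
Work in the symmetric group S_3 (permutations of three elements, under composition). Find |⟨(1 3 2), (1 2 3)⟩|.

|⟨(1 3 2)⟩| = 3 and |⟨(1 2 3)⟩| = 3, so |H| is a multiple of lcm(3, 3) = 3 and divides |G| = 6.
Closing under the operation: H = {e, (1 2 3), (1 3 2)}, so |H| = 3.

3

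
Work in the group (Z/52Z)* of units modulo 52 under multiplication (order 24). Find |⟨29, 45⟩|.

12

|⟨29⟩| = 3 and |⟨45⟩| = 12, so |H| is a multiple of lcm(3, 12) = 12 and divides |G| = 24.
Closing under the operation: H = {1, 5, 9, 17, 21, 25, 29, 33, 37, 41, 45, 49}, so |H| = 12.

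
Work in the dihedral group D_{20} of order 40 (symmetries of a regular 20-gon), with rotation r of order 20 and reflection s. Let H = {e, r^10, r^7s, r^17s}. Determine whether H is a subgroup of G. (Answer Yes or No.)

Yes

|H| = 4 divides |G| = 40, consistent with Lagrange.
H contains the identity, every element's inverse is in H, and H is closed under ·: it is a subgroup.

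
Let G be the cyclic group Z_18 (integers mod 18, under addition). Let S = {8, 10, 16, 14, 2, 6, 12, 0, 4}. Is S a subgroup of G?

|S| = 9 divides |G| = 18, consistent with Lagrange.
S contains the identity, every element's inverse is in S, and S is closed under +: it is a subgroup.
In fact S = ⟨2⟩.

Yes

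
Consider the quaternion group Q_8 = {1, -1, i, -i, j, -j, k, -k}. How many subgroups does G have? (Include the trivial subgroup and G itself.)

|G| = 8, so by Lagrange every subgroup order divides 8. Divisors: 1, 2, 4, 8.
Subgroups by order — order 1: 1; order 2: 1; order 4: 3; order 8: 1.
Total: 1 + 1 + 3 + 1 = 6.

6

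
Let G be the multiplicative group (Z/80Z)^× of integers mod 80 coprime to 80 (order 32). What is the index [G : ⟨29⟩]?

8

|⟨29⟩| = 4 and |G| = 32.
By Lagrange, [G : H] = |G|/|H| = 32/4 = 8.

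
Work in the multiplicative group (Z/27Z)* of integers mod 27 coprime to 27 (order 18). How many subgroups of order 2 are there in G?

1

|G| = 18 and 2 | 18, so subgroups of order 2 are possible by Lagrange.
The subgroups of order 2 are: {1, 26}.
So G has 1 subgroup of order 2.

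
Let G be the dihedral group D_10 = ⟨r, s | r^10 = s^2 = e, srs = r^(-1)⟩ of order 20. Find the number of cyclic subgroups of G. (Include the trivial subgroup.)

Each element a generates a cyclic subgroup ⟨a⟩; distinct elements may generate the same one (a cyclic group of order d has φ(d) generators).
Cyclic subgroups by order — order 1: 1; order 2: 11; order 5: 1; order 10: 1.
Total: 14.

14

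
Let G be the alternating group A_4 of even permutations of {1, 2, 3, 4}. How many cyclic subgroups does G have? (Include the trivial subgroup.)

Each element a generates a cyclic subgroup ⟨a⟩; distinct elements may generate the same one (a cyclic group of order d has φ(d) generators).
Cyclic subgroups by order — order 1: 1; order 2: 3; order 3: 4.
Total: 8.

8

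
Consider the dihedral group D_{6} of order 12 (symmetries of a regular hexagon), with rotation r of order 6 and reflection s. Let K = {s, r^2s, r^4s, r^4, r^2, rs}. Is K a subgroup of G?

No

The identity e ∉ K, so K is not a subgroup.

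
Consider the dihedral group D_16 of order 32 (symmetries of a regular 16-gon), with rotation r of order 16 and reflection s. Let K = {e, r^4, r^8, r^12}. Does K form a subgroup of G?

Yes

|K| = 4 divides |G| = 32, consistent with Lagrange.
K contains the identity, every element's inverse is in K, and K is closed under ·: it is a subgroup.
In fact K = ⟨r^12⟩.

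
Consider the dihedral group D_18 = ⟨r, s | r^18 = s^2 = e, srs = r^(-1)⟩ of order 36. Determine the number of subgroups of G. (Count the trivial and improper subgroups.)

|G| = 36, so by Lagrange every subgroup order divides 36. Divisors: 1, 2, 3, 4, 6, 9, 12, 18, 36.
Subgroups by order — order 1: 1; order 2: 19; order 3: 1; order 4: 9; order 6: 7; order 9: 1; order 12: 3; order 18: 3; order 36: 1.
Total: 1 + 19 + 1 + 9 + 7 + 1 + 3 + 3 + 1 = 45.

45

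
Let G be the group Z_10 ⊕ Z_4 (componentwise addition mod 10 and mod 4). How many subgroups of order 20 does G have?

3

|G| = 40 and 20 | 40, so subgroups of order 20 are possible by Lagrange.
The subgroups of order 20 are: {(0,0), (0,1), (0,2), (0,3), (2,0), (2,1), (2,2), (2,3), (4,0), (4,1), (4,2), (4,3), (6,0), (6,1), (6,2), (6,3), (8,0), (8,1), (8,2), (8,3)}; {(0,0), (0,2), (1,0), (1,2), (2,0), (2,2), (3,0), (3,2), (4,0), (4,2), (5,0), (5,2), (6,0), (6,2), (7,0), (7,2), (8,0), (8,2), (9,0), (9,2)}; {(0,0), (0,2), (1,1), (1,3), (2,0), (2,2), (3,1), (3,3), (4,0), (4,2), (5,1), (5,3), (6,0), (6,2), (7,1), (7,3), (8,0), (8,2), (9,1), (9,3)}.
So G has 3 subgroups of order 20.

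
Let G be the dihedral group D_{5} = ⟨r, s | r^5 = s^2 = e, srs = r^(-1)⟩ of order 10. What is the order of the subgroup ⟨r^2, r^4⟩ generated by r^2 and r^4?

|⟨r^2⟩| = 5 and |⟨r^4⟩| = 5, so |H| is a multiple of lcm(5, 5) = 5 and divides |G| = 10.
Closing under the operation: H = {e, r, r^2, r^3, r^4}, so |H| = 5.

5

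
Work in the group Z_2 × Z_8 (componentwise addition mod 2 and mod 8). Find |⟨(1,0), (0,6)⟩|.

8

|⟨(1,0)⟩| = 2 and |⟨(0,6)⟩| = 4, so |H| is a multiple of lcm(2, 4) = 4 and divides |G| = 16.
Closing under the operation: H = {(0,0), (0,2), (0,4), (0,6), (1,0), (1,2), (1,4), (1,6)}, so |H| = 8.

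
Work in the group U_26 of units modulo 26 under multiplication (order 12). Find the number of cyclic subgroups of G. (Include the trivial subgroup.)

6

Each element a generates a cyclic subgroup ⟨a⟩; distinct elements may generate the same one (a cyclic group of order d has φ(d) generators).
Cyclic subgroups by order — order 1: 1; order 2: 1; order 3: 1; order 4: 1; order 6: 1; order 12: 1.
Total: 6.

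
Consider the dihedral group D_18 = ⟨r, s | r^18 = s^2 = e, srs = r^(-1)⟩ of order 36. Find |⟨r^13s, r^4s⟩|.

4

|⟨r^13s⟩| = 2 and |⟨r^4s⟩| = 2, so |H| is a multiple of lcm(2, 2) = 2 and divides |G| = 36.
Closing under the operation: H = {e, r^9, r^4s, r^13s}, so |H| = 4.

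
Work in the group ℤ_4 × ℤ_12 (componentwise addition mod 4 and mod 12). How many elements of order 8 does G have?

0

An element (a,b) has order lcm(ord(a), ord(b)); count pairs with lcm equal to 8.
Enumerating gives 0 such elements.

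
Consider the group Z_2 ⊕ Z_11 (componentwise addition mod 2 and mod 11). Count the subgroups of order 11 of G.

1

|G| = 22 and 11 | 22, so subgroups of order 11 are possible by Lagrange.
The subgroups of order 11 are: {(0,0), (0,1), (0,2), (0,3), (0,4), (0,5), (0,6), (0,7), (0,8), (0,9), (0,10)}.
So G has 1 subgroup of order 11.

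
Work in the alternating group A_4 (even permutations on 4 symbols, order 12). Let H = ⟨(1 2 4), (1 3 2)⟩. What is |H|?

|⟨(1 2 4)⟩| = 3 and |⟨(1 3 2)⟩| = 3, so |H| is a multiple of lcm(3, 3) = 3 and divides |G| = 12.
Closing {(1 2 4), (1 3 2)} under the group operation gives all of G, so |H| = 12.

12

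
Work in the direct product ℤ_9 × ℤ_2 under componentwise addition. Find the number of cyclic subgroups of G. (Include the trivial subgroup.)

A cyclic subgroup of order d is generated by each of its φ(d) elements of order d, so the cyclic subgroups of order d number (#elements of order d)/φ(d).
Cyclic subgroups by order — order 1: 1; order 2: 1; order 3: 1; order 6: 1; order 9: 1; order 18: 1.
Total: 6.

6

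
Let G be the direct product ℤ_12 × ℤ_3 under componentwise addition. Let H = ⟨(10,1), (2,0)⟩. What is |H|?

|⟨(10,1)⟩| = 6 and |⟨(2,0)⟩| = 6, so |H| is a multiple of lcm(6, 6) = 6 and divides |G| = 36.
Closing under the operation: H = {(0,0), (0,1), (0,2), (2,0), (2,1), (2,2), (4,0), (4,1), (4,2), (6,0), (6,1), (6,2), (8,0), (8,1), (8,2), (10,0), (10,1), (10,2)}, so |H| = 18.

18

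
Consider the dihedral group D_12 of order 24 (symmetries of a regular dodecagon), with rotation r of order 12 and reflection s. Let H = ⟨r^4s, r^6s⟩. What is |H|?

12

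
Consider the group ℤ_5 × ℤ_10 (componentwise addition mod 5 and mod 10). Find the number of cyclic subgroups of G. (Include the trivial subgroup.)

14

A cyclic subgroup of order d is generated by each of its φ(d) elements of order d, so the cyclic subgroups of order d number (#elements of order d)/φ(d).
Cyclic subgroups by order — order 1: 1; order 2: 1; order 5: 6; order 10: 6.
Total: 14.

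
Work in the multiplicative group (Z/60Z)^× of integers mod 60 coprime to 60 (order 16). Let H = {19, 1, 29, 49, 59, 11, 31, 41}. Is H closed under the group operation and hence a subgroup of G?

Yes

|H| = 8 divides |G| = 16, consistent with Lagrange.
H contains the identity, every element's inverse is in H, and H is closed under ·: it is a subgroup.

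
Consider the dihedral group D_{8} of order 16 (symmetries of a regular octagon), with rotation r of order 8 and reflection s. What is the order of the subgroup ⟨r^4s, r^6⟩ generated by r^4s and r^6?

|⟨r^4s⟩| = 2 and |⟨r^6⟩| = 4, so |H| is a multiple of lcm(2, 4) = 4 and divides |G| = 16.
Closing under the operation: H = {e, r^2, r^4, r^6, s, r^2s, r^4s, r^6s}, so |H| = 8.

8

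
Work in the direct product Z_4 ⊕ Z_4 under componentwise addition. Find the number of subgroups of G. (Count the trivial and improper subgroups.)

15

|G| = 16, so by Lagrange every subgroup order divides 16. Divisors: 1, 2, 4, 8, 16.
Subgroups by order — order 1: 1; order 2: 3; order 4: 7; order 8: 3; order 16: 1.
Total: 1 + 3 + 7 + 3 + 1 = 15.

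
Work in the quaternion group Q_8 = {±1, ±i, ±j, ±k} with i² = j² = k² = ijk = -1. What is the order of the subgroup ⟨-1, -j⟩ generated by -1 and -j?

|⟨-1⟩| = 2 and |⟨-j⟩| = 4, so |H| is a multiple of lcm(2, 4) = 4 and divides |G| = 8.
Closing under the operation: H = {1, -1, j, -j}, so |H| = 4.

4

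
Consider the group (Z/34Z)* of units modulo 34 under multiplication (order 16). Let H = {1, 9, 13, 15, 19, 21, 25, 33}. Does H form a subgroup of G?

|H| = 8 divides |G| = 16, consistent with Lagrange.
H contains the identity, every element's inverse is in H, and H is closed under ·: it is a subgroup.
In fact H = ⟨9⟩.

Yes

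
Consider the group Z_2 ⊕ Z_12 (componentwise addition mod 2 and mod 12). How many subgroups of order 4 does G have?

|G| = 24 and 4 | 24, so subgroups of order 4 are possible by Lagrange.
The subgroups of order 4 are: {(0,0), (0,3), (0,6), (0,9)}; {(0,0), (0,6), (1,0), (1,6)}; {(0,0), (0,6), (1,3), (1,9)}.
So G has 3 subgroups of order 4.

3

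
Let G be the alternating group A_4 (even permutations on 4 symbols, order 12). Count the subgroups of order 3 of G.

|G| = 12 and 3 | 12, so subgroups of order 3 are possible by Lagrange.
The subgroups of order 3 are: {e, (1 2 3), (1 3 2)}; {e, (1 2 4), (1 4 2)}; {e, (1 3 4), (1 4 3)}; {e, (2 3 4), (2 4 3)}.
So G has 4 subgroups of order 3.

4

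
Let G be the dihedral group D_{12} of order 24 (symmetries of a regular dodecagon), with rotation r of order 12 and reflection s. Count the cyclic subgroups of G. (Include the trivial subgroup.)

18

Each element a generates a cyclic subgroup ⟨a⟩; distinct elements may generate the same one (a cyclic group of order d has φ(d) generators).
Cyclic subgroups by order — order 1: 1; order 2: 13; order 3: 1; order 4: 1; order 6: 1; order 12: 1.
Total: 18.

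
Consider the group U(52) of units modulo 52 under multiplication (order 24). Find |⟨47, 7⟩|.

|⟨47⟩| = 4 and |⟨7⟩| = 12, so |H| is a multiple of lcm(4, 12) = 12 and divides |G| = 24.
Closing under the operation: H = {1, 7, 9, 11, 15, 17, 19, 25, 29, 31, 47, 49}, so |H| = 12.

12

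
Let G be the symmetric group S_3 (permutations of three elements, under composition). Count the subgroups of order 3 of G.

|G| = 6 and 3 | 6, so subgroups of order 3 are possible by Lagrange.
The subgroups of order 3 are: {e, (1 2 3), (1 3 2)}.
So G has 1 subgroup of order 3.

1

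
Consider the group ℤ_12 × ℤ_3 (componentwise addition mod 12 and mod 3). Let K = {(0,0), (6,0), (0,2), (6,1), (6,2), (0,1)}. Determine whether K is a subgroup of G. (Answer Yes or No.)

Yes

|K| = 6 divides |G| = 36, consistent with Lagrange.
K contains the identity, every element's inverse is in K, and K is closed under +: it is a subgroup.
In fact K = ⟨(6,2)⟩.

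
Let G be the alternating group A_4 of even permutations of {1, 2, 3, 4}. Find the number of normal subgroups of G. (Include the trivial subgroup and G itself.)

3

G has 10 subgroups. Checking conjugation-invariance by order — order 1: 1/1 normal; order 2: 0/3 normal; order 3: 0/4 normal; order 4: 1/1 normal; order 12: 1/1 normal.
Total normal subgroups: 3.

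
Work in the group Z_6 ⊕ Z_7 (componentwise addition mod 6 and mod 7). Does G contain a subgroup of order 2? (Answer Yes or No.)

2 | 42. A subgroup of order 2 is {(0,0), (3,0)}.

Yes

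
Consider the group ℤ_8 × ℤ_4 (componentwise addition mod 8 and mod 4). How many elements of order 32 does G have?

0

An element (a,b) has order lcm(ord(a), ord(b)); count pairs with lcm equal to 32.
Enumerating gives 0 such elements.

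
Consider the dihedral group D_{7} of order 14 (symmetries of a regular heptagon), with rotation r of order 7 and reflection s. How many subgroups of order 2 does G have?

7

|G| = 14 and 2 | 14, so subgroups of order 2 are possible by Lagrange.
The subgroups of order 2 are: {e, r^2s}; {e, r^3s}; {e, r^4s}; {e, r^5s}; … (7 in all).
So G has 7 subgroups of order 2.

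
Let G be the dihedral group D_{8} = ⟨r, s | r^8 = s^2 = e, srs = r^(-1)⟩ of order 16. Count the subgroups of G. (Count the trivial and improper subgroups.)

|G| = 16, so by Lagrange every subgroup order divides 16. Divisors: 1, 2, 4, 8, 16.
Subgroups by order — order 1: 1; order 2: 9; order 4: 5; order 8: 3; order 16: 1.
Total: 1 + 9 + 5 + 3 + 1 = 19.

19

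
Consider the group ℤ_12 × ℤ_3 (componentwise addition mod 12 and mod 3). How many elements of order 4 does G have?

An element (a,b) has order lcm(ord(a), ord(b)); count pairs with lcm equal to 4.
Enumerating gives 2 such elements.

2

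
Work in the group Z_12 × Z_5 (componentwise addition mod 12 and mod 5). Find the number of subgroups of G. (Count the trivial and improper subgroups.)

12

|G| = 60, so by Lagrange every subgroup order divides 60. Divisors: 1, 2, 3, 4, 5, 6, 10, 12, 15, 20, 30, 60.
Subgroups by order — order 1: 1; order 2: 1; order 3: 1; order 4: 1; order 5: 1; order 6: 1; order 10: 1; order 12: 1; order 15: 1; order 20: 1; order 30: 1; order 60: 1.
Total: 1 + 1 + 1 + 1 + 1 + 1 + 1 + 1 + 1 + 1 + 1 + 1 = 12.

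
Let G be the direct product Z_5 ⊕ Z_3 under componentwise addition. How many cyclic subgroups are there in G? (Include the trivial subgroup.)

4

Each element a generates a cyclic subgroup ⟨a⟩; distinct elements may generate the same one (a cyclic group of order d has φ(d) generators).
Cyclic subgroups by order — order 1: 1; order 3: 1; order 5: 1; order 15: 1.
Total: 4.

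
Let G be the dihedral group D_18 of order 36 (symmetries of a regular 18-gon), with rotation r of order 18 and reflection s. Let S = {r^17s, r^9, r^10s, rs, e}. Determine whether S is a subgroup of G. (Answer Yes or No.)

No

|S| = 5 does not divide |G| = 36, so by Lagrange S is not a subgroup.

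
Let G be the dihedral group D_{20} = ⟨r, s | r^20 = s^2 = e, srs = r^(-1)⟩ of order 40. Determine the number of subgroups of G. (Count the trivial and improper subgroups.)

|G| = 40, so by Lagrange every subgroup order divides 40. Divisors: 1, 2, 4, 5, 8, 10, 20, 40.
Subgroups by order — order 1: 1; order 2: 21; order 4: 11; order 5: 1; order 8: 5; order 10: 5; order 20: 3; order 40: 1.
Total: 1 + 21 + 11 + 1 + 5 + 5 + 3 + 1 = 48.

48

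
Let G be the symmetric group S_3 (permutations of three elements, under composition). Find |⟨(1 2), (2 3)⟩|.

|⟨(1 2)⟩| = 2 and |⟨(2 3)⟩| = 2, so |H| is a multiple of lcm(2, 2) = 2 and divides |G| = 6.
Closing {(1 2), (2 3)} under the group operation gives all of G, so |H| = 6.

6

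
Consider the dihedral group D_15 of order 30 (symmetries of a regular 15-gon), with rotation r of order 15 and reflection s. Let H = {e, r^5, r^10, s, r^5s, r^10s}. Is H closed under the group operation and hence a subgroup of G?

|H| = 6 divides |G| = 30, consistent with Lagrange.
H contains the identity, every element's inverse is in H, and H is closed under ·: it is a subgroup.

Yes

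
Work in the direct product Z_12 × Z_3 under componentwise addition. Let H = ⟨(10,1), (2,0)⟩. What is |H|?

|⟨(10,1)⟩| = 6 and |⟨(2,0)⟩| = 6, so |H| is a multiple of lcm(6, 6) = 6 and divides |G| = 36.
Closing under the operation: H = {(0,0), (0,1), (0,2), (2,0), (2,1), (2,2), (4,0), (4,1), (4,2), (6,0), (6,1), (6,2), (8,0), (8,1), (8,2), (10,0), (10,1), (10,2)}, so |H| = 18.

18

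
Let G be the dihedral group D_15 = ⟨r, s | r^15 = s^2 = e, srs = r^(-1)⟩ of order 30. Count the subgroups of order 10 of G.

3

|G| = 30 and 10 | 30, so subgroups of order 10 are possible by Lagrange.
The subgroups of order 10 are: {e, r^3, r^6, r^9, r^12, rs, r^4s, r^7s, r^10s, r^13s}; {e, r^3, r^6, r^9, r^12, r^2s, r^5s, r^8s, r^11s, r^14s}; {e, r^3, r^6, r^9, r^12, s, r^3s, r^6s, r^9s, r^12s}.
So G has 3 subgroups of order 10.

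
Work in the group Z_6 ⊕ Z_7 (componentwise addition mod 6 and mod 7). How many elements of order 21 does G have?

12

An element (a,b) has order lcm(ord(a), ord(b)); count pairs with lcm equal to 21.
Enumerating gives 12 such elements.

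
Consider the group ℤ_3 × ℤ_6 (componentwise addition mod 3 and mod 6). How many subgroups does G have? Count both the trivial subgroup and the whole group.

12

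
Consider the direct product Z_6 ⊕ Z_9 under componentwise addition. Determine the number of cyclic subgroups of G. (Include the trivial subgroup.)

Group the elements of G by the cyclic subgroup they generate; each cyclic subgroup of order d accounts for φ(d) elements.
Cyclic subgroups by order — order 1: 1; order 2: 1; order 3: 4; order 6: 4; order 9: 3; order 18: 3.
Total: 16.

16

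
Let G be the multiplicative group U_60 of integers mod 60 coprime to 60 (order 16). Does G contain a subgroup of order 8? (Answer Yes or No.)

8 | 16. A subgroup of order 8 is {1, 11, 13, 23, 37, 47, 49, 59}.

Yes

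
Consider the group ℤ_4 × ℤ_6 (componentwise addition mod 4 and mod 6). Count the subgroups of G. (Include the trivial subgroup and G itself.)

|G| = 24, so by Lagrange every subgroup order divides 24. Divisors: 1, 2, 3, 4, 6, 8, 12, 24.
Subgroups by order — order 1: 1; order 2: 3; order 3: 1; order 4: 3; order 6: 3; order 8: 1; order 12: 3; order 24: 1.
Total: 1 + 3 + 1 + 3 + 3 + 1 + 3 + 1 = 16.

16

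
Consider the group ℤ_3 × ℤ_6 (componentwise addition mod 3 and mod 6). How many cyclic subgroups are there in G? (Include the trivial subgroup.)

A cyclic subgroup of order d is generated by each of its φ(d) elements of order d, so the cyclic subgroups of order d number (#elements of order d)/φ(d).
Cyclic subgroups by order — order 1: 1; order 2: 1; order 3: 4; order 6: 4.
Total: 10.

10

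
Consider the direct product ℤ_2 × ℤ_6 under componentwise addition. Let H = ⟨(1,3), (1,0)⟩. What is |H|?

4

|⟨(1,3)⟩| = 2 and |⟨(1,0)⟩| = 2, so |H| is a multiple of lcm(2, 2) = 2 and divides |G| = 12.
Closing under the operation: H = {(0,0), (0,3), (1,0), (1,3)}, so |H| = 4.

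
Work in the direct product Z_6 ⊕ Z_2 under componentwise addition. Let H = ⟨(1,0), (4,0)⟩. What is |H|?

6

|⟨(1,0)⟩| = 6 and |⟨(4,0)⟩| = 3, so |H| is a multiple of lcm(6, 3) = 6 and divides |G| = 12.
Closing under the operation: H = {(0,0), (1,0), (2,0), (3,0), (4,0), (5,0)}, so |H| = 6.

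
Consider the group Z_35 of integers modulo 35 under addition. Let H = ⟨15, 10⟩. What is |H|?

7

|⟨15⟩| = 7 and |⟨10⟩| = 7, so |H| is a multiple of lcm(7, 7) = 7 and divides |G| = 35.
Closing under the operation: H = {0, 5, 10, 15, 20, 25, 30}, so |H| = 7.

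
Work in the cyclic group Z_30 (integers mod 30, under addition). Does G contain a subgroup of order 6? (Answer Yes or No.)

6 | 30. A subgroup of order 6 is {0, 5, 10, 15, 20, 25}.

Yes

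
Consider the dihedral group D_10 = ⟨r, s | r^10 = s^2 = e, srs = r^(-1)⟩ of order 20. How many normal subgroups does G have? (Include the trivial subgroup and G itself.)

G has 22 subgroups. Checking conjugation-invariance by order — order 1: 1/1 normal; order 2: 1/11 normal; order 4: 0/5 normal; order 5: 1/1 normal; order 10: 3/3 normal; order 20: 1/1 normal.
Total normal subgroups: 7.

7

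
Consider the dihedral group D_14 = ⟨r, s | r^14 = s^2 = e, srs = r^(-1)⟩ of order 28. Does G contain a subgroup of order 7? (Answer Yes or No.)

7 | 28. A subgroup of order 7 is {e, r^2, r^4, r^6, r^8, r^10, r^12}.

Yes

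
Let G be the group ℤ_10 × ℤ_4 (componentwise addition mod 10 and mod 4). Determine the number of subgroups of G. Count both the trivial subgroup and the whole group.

16

|G| = 40, so by Lagrange every subgroup order divides 40. Divisors: 1, 2, 4, 5, 8, 10, 20, 40.
Subgroups by order — order 1: 1; order 2: 3; order 4: 3; order 5: 1; order 8: 1; order 10: 3; order 20: 3; order 40: 1.
Total: 1 + 3 + 3 + 1 + 1 + 3 + 3 + 1 = 16.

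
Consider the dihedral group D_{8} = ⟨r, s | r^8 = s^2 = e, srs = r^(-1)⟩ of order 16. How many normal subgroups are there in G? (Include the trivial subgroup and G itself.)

7

G has 19 subgroups. Checking conjugation-invariance by order — order 1: 1/1 normal; order 2: 1/9 normal; order 4: 1/5 normal; order 8: 3/3 normal; order 16: 1/1 normal.
Total normal subgroups: 7.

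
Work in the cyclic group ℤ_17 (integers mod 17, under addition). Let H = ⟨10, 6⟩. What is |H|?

|⟨10⟩| = 17 and |⟨6⟩| = 17, so |H| is a multiple of lcm(17, 17) = 17 and divides |G| = 17.
Closing {10, 6} under the group operation gives all of G, so |H| = 17.

17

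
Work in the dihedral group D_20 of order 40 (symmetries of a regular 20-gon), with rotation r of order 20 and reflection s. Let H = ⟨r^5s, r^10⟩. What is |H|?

|⟨r^5s⟩| = 2 and |⟨r^10⟩| = 2, so |H| is a multiple of lcm(2, 2) = 2 and divides |G| = 40.
Closing under the operation: H = {e, r^10, r^5s, r^15s}, so |H| = 4.

4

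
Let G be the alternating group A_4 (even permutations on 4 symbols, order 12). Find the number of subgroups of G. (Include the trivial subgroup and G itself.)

10

|G| = 12, so by Lagrange every subgroup order divides 12. Divisors: 1, 2, 3, 4, 6, 12.
Subgroups by order — order 1: 1; order 2: 3; order 3: 4; order 4: 1; order 6: 0; order 12: 1.
Total: 1 + 3 + 4 + 1 + 0 + 1 = 10.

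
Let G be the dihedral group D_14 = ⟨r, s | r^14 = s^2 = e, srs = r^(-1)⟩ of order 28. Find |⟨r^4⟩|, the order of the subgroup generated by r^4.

Computing powers of r^4: the smallest k with (r^4)^k = e is k = 7.

7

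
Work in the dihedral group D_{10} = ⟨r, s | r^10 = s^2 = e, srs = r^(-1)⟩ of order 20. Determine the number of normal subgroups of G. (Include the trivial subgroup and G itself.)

G has 22 subgroups. Checking conjugation-invariance by order — order 1: 1/1 normal; order 2: 1/11 normal; order 4: 0/5 normal; order 5: 1/1 normal; order 10: 3/3 normal; order 20: 1/1 normal.
Total normal subgroups: 7.

7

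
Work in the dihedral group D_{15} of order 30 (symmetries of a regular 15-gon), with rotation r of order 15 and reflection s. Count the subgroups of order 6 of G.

5

|G| = 30 and 6 | 30, so subgroups of order 6 are possible by Lagrange.
The subgroups of order 6 are: {e, r^5, r^10, s, r^5s, r^10s}; {e, r^5, r^10, rs, r^6s, r^11s}; {e, r^5, r^10, r^2s, r^7s, r^12s}; {e, r^5, r^10, r^3s, r^8s, r^13s}; … (5 in all).
So G has 5 subgroups of order 6.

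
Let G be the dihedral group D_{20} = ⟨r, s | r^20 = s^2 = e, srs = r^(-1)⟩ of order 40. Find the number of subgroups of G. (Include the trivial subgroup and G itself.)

|G| = 40, so by Lagrange every subgroup order divides 40. Divisors: 1, 2, 4, 5, 8, 10, 20, 40.
Subgroups by order — order 1: 1; order 2: 21; order 4: 11; order 5: 1; order 8: 5; order 10: 5; order 20: 3; order 40: 1.
Total: 1 + 21 + 11 + 1 + 5 + 5 + 3 + 1 = 48.

48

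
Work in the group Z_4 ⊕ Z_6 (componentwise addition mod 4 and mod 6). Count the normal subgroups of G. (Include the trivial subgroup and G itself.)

16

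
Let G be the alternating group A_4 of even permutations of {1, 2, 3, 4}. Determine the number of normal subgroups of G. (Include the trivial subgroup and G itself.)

G has 10 subgroups. Checking conjugation-invariance by order — order 1: 1/1 normal; order 2: 0/3 normal; order 3: 0/4 normal; order 4: 1/1 normal; order 12: 1/1 normal.
Total normal subgroups: 3.

3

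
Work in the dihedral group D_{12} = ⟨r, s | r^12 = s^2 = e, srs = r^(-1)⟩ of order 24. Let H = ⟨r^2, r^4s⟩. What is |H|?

|⟨r^2⟩| = 6 and |⟨r^4s⟩| = 2, so |H| is a multiple of lcm(6, 2) = 6 and divides |G| = 24.
Closing under the operation: H = {e, r^2, r^4, r^6, r^8, r^10, s, r^2s, r^4s, r^6s, r^8s, r^10s}, so |H| = 12.

12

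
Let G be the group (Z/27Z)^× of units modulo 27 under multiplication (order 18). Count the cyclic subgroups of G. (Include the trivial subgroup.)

6

Group the elements of G by the cyclic subgroup they generate; each cyclic subgroup of order d accounts for φ(d) elements.
Cyclic subgroups by order — order 1: 1; order 2: 1; order 3: 1; order 6: 1; order 9: 1; order 18: 1.
Total: 6.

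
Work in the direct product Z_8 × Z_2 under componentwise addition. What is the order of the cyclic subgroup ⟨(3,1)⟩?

The order of (3,1) in Z_8 × Z_2 is lcm(ord(3) in Z_8, ord(1) in Z_2).
ord(3) = 8 and ord(1) = 2, so |⟨(3,1)⟩| = lcm(8, 2) = 8.

8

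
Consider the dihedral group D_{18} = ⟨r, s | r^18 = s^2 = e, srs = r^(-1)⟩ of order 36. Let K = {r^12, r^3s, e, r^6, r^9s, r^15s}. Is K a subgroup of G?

Yes

|K| = 6 divides |G| = 36, consistent with Lagrange.
K contains the identity, every element's inverse is in K, and K is closed under ·: it is a subgroup.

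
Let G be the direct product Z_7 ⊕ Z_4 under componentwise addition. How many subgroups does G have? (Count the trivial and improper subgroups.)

6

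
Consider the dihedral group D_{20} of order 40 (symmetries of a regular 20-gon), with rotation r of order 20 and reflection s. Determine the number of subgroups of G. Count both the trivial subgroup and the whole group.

|G| = 40, so by Lagrange every subgroup order divides 40. Divisors: 1, 2, 4, 5, 8, 10, 20, 40.
Subgroups by order — order 1: 1; order 2: 21; order 4: 11; order 5: 1; order 8: 5; order 10: 5; order 20: 3; order 40: 1.
Total: 1 + 21 + 11 + 1 + 5 + 5 + 3 + 1 = 48.

48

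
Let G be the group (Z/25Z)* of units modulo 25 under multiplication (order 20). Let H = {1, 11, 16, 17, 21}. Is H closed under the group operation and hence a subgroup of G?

17 ∈ H but its inverse 3 ∉ H, so H is not a subgroup.

No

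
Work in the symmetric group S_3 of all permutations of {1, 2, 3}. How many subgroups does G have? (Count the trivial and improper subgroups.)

6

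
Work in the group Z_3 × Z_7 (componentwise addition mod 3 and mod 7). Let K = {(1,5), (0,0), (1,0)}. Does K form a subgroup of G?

(1,0) ∈ K but its inverse (2,0) ∉ K, so K is not a subgroup.

No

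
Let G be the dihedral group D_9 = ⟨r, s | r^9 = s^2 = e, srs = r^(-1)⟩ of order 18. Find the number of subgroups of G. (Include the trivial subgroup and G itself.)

|G| = 18, so by Lagrange every subgroup order divides 18. Divisors: 1, 2, 3, 6, 9, 18.
Subgroups by order — order 1: 1; order 2: 9; order 3: 1; order 6: 3; order 9: 1; order 18: 1.
Total: 1 + 9 + 1 + 3 + 1 + 1 = 16.

16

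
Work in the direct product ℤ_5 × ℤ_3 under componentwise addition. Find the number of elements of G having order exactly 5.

4

An element (a,b) has order lcm(ord(a), ord(b)); count pairs with lcm equal to 5.
Enumerating gives 4 such elements.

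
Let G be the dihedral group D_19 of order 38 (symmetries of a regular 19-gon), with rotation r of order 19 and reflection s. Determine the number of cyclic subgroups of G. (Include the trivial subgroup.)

21

Each element a generates a cyclic subgroup ⟨a⟩; distinct elements may generate the same one (a cyclic group of order d has φ(d) generators).
Cyclic subgroups by order — order 1: 1; order 2: 19; order 19: 1.
Total: 21.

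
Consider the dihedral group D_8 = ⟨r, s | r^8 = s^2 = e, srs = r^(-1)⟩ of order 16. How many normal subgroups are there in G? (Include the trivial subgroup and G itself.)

7

G has 19 subgroups. Checking conjugation-invariance by order — order 1: 1/1 normal; order 2: 1/9 normal; order 4: 1/5 normal; order 8: 3/3 normal; order 16: 1/1 normal.
Total normal subgroups: 7.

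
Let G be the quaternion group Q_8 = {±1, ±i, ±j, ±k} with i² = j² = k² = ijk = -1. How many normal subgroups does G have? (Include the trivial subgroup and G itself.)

G has 6 subgroups. Checking conjugation-invariance by order — order 1: 1/1 normal; order 2: 1/1 normal; order 4: 3/3 normal; order 8: 1/1 normal.
Total normal subgroups: 6.

6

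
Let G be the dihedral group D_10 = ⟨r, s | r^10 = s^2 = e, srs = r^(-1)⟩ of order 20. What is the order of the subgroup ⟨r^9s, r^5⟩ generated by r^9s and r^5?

|⟨r^9s⟩| = 2 and |⟨r^5⟩| = 2, so |H| is a multiple of lcm(2, 2) = 2 and divides |G| = 20.
Closing under the operation: H = {e, r^5, r^4s, r^9s}, so |H| = 4.

4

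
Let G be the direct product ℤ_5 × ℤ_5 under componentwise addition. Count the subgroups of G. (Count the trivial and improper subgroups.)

8

|G| = 25, so by Lagrange every subgroup order divides 25. Divisors: 1, 5, 25.
Subgroups by order — order 1: 1; order 5: 6; order 25: 1.
Total: 1 + 6 + 1 = 8.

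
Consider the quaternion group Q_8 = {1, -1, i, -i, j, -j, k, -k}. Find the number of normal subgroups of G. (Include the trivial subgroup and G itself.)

6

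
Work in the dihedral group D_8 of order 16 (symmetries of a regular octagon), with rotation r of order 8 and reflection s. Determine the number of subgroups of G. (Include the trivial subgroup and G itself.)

|G| = 16, so by Lagrange every subgroup order divides 16. Divisors: 1, 2, 4, 8, 16.
Subgroups by order — order 1: 1; order 2: 9; order 4: 5; order 8: 3; order 16: 1.
Total: 1 + 9 + 5 + 3 + 1 = 19.

19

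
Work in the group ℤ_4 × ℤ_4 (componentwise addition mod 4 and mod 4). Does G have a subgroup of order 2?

2 | 16. A subgroup of order 2 is {(0,0), (0,2)}.

Yes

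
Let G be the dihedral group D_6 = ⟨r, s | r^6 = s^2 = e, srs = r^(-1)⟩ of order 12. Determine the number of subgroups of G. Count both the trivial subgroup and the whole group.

|G| = 12, so by Lagrange every subgroup order divides 12. Divisors: 1, 2, 3, 4, 6, 12.
Subgroups by order — order 1: 1; order 2: 7; order 3: 1; order 4: 3; order 6: 3; order 12: 1.
Total: 1 + 7 + 1 + 3 + 3 + 1 = 16.

16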